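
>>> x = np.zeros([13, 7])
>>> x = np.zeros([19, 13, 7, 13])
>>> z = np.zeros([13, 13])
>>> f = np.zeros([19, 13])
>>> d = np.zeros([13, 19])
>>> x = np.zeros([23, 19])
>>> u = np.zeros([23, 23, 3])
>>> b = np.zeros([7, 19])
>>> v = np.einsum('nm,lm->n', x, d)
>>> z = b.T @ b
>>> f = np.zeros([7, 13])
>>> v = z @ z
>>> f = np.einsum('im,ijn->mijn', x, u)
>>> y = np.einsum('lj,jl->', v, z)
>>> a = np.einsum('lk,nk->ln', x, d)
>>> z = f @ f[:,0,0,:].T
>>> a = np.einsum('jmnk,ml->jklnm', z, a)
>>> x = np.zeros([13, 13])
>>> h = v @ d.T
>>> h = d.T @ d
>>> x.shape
(13, 13)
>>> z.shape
(19, 23, 23, 19)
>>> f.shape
(19, 23, 23, 3)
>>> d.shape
(13, 19)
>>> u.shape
(23, 23, 3)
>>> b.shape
(7, 19)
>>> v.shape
(19, 19)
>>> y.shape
()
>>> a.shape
(19, 19, 13, 23, 23)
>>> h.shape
(19, 19)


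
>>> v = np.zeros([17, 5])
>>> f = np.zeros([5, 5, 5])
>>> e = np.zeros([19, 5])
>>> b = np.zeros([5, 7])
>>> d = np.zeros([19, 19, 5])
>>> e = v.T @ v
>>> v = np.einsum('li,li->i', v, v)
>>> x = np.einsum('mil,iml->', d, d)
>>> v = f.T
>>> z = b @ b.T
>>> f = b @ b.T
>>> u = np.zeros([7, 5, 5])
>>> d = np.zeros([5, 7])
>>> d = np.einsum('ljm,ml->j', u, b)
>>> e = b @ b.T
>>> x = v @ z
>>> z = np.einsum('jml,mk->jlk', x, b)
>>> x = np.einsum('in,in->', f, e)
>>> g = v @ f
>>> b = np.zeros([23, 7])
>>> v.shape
(5, 5, 5)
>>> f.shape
(5, 5)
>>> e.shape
(5, 5)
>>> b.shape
(23, 7)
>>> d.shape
(5,)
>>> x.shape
()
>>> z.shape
(5, 5, 7)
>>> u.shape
(7, 5, 5)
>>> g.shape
(5, 5, 5)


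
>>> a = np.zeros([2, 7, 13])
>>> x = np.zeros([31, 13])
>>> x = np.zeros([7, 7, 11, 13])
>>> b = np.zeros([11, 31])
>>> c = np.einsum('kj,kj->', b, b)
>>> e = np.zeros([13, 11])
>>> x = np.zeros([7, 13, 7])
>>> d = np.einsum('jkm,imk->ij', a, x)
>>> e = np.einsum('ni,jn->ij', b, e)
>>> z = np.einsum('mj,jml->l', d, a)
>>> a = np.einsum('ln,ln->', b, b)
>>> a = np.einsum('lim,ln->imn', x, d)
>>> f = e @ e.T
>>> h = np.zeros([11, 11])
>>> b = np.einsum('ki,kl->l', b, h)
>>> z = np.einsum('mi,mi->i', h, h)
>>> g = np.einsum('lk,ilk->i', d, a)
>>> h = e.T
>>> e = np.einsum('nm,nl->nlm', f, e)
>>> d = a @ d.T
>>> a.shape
(13, 7, 2)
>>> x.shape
(7, 13, 7)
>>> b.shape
(11,)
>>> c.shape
()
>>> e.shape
(31, 13, 31)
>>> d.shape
(13, 7, 7)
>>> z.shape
(11,)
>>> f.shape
(31, 31)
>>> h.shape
(13, 31)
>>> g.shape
(13,)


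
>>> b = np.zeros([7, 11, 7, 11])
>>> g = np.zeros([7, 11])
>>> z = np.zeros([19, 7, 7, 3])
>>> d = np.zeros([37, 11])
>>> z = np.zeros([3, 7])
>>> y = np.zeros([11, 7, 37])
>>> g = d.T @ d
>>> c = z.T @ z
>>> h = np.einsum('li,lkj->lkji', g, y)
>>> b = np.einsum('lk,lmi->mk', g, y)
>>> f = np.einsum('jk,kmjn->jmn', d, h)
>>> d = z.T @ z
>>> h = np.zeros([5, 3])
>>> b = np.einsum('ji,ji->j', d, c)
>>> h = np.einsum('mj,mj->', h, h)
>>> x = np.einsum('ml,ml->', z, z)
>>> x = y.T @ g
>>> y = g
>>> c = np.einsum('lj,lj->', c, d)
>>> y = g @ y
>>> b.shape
(7,)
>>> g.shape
(11, 11)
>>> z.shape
(3, 7)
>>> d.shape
(7, 7)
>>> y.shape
(11, 11)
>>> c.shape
()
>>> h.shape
()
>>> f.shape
(37, 7, 11)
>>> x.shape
(37, 7, 11)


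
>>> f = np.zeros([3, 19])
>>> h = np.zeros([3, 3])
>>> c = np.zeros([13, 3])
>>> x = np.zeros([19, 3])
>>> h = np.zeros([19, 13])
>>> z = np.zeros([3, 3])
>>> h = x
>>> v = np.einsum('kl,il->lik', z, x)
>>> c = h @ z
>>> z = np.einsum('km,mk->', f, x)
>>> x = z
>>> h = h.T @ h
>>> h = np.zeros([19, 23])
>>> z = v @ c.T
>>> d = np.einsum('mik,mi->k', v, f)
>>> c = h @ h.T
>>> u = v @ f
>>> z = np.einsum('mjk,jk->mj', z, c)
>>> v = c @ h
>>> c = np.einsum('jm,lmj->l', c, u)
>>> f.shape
(3, 19)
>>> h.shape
(19, 23)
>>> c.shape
(3,)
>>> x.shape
()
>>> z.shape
(3, 19)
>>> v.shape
(19, 23)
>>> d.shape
(3,)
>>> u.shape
(3, 19, 19)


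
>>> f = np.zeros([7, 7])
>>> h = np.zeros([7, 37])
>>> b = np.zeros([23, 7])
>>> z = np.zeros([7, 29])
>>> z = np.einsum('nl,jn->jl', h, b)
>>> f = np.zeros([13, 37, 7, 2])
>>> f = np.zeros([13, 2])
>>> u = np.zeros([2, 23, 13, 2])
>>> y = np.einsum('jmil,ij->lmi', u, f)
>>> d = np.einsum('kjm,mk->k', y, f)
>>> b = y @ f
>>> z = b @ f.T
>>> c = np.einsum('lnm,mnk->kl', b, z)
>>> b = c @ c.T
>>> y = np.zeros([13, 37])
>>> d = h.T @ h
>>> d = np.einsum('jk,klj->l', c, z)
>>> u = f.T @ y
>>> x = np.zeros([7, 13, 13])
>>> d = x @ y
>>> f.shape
(13, 2)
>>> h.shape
(7, 37)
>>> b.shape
(13, 13)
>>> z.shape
(2, 23, 13)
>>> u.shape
(2, 37)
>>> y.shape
(13, 37)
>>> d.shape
(7, 13, 37)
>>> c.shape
(13, 2)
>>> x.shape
(7, 13, 13)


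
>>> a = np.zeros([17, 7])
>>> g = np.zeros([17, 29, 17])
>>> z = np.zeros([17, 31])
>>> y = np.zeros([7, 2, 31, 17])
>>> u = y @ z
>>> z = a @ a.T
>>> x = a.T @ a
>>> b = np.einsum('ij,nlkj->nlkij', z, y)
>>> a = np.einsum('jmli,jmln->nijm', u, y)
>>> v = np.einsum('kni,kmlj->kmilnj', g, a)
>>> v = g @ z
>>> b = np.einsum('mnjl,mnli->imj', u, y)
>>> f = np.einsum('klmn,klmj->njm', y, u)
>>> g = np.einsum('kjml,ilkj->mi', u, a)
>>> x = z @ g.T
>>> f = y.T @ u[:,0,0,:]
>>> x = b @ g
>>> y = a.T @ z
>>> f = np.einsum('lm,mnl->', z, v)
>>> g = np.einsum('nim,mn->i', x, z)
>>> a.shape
(17, 31, 7, 2)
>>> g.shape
(7,)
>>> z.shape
(17, 17)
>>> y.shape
(2, 7, 31, 17)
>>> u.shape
(7, 2, 31, 31)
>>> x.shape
(17, 7, 17)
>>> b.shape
(17, 7, 31)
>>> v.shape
(17, 29, 17)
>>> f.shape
()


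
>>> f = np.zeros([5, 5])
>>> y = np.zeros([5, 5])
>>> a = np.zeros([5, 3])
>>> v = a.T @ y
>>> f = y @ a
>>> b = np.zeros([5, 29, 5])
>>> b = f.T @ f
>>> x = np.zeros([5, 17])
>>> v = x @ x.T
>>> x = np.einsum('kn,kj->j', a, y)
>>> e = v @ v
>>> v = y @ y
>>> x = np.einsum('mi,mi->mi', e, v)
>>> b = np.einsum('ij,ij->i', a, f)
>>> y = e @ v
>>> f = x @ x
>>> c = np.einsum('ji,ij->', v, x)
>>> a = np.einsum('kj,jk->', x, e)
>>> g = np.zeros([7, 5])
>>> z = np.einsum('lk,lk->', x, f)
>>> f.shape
(5, 5)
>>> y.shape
(5, 5)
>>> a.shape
()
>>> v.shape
(5, 5)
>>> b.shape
(5,)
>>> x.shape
(5, 5)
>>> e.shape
(5, 5)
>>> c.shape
()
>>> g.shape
(7, 5)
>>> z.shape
()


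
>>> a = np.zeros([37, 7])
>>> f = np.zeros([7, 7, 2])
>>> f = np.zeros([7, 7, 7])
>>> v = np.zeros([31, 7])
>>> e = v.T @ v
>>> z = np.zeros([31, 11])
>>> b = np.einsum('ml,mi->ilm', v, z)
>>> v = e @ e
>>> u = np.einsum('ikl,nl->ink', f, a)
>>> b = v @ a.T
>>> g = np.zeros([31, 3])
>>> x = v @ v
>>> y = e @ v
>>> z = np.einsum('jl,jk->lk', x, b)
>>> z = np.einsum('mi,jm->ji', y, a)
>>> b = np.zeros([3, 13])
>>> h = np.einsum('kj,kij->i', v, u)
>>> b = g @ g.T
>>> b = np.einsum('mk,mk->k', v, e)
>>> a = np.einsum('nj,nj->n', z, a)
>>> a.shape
(37,)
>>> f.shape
(7, 7, 7)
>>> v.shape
(7, 7)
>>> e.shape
(7, 7)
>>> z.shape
(37, 7)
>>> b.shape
(7,)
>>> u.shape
(7, 37, 7)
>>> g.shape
(31, 3)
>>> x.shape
(7, 7)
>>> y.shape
(7, 7)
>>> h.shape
(37,)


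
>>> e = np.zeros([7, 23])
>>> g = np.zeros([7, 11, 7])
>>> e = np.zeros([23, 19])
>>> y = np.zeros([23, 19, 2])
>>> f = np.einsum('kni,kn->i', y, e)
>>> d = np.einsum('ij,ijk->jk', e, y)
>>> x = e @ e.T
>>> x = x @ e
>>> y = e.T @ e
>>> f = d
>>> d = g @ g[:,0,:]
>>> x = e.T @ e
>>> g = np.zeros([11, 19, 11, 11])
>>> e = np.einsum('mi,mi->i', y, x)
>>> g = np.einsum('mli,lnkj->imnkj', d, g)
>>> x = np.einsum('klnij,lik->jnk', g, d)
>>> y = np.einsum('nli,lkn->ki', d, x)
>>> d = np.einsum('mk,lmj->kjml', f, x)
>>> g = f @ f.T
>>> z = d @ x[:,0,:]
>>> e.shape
(19,)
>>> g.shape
(19, 19)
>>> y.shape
(19, 7)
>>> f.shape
(19, 2)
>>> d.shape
(2, 7, 19, 11)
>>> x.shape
(11, 19, 7)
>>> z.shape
(2, 7, 19, 7)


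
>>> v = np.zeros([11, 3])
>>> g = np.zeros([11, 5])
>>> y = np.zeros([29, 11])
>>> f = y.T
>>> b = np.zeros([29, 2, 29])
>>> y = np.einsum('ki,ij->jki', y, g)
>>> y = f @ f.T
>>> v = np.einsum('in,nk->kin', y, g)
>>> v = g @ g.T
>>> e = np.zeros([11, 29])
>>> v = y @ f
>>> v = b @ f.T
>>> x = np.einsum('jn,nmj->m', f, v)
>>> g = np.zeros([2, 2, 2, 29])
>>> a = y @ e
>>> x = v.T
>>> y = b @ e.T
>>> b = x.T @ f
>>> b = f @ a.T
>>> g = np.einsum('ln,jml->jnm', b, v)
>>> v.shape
(29, 2, 11)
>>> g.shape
(29, 11, 2)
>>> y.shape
(29, 2, 11)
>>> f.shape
(11, 29)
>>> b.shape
(11, 11)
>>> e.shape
(11, 29)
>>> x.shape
(11, 2, 29)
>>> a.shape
(11, 29)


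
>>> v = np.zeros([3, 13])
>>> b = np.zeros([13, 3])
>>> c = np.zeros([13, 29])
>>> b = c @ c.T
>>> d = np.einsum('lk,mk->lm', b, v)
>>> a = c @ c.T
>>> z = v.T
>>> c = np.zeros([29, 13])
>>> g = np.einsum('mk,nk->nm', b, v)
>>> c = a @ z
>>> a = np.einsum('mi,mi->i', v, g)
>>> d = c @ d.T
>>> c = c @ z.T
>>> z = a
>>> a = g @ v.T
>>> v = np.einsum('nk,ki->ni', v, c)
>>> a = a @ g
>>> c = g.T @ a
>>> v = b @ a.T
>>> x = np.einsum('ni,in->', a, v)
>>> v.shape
(13, 3)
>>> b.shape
(13, 13)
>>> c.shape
(13, 13)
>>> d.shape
(13, 13)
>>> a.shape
(3, 13)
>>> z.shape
(13,)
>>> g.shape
(3, 13)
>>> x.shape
()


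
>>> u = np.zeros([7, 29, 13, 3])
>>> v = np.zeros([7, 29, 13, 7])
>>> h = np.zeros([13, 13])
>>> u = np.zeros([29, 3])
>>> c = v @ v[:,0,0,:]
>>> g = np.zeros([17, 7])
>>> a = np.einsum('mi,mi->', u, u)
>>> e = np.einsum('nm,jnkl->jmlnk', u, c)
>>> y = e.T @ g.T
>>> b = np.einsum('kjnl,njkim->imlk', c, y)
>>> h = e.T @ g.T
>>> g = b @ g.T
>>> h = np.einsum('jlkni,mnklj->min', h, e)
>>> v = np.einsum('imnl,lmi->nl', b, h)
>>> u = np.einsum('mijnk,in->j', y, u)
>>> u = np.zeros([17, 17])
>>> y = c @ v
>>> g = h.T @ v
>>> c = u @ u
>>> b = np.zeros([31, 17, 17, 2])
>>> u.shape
(17, 17)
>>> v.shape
(7, 7)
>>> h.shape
(7, 17, 3)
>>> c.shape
(17, 17)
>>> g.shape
(3, 17, 7)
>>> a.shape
()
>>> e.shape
(7, 3, 7, 29, 13)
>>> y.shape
(7, 29, 13, 7)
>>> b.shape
(31, 17, 17, 2)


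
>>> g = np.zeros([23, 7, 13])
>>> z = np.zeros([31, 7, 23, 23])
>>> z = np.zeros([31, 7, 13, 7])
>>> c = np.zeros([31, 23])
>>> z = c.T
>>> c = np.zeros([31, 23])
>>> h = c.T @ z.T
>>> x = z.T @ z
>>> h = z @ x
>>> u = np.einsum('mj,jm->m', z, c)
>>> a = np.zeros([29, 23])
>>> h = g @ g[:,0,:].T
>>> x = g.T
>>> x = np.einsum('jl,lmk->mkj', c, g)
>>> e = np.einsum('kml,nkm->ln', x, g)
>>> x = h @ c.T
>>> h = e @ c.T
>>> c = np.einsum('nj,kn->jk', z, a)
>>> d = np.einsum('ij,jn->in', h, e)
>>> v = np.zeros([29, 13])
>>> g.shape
(23, 7, 13)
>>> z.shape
(23, 31)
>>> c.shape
(31, 29)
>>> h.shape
(31, 31)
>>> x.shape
(23, 7, 31)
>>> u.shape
(23,)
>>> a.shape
(29, 23)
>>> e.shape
(31, 23)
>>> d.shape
(31, 23)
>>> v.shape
(29, 13)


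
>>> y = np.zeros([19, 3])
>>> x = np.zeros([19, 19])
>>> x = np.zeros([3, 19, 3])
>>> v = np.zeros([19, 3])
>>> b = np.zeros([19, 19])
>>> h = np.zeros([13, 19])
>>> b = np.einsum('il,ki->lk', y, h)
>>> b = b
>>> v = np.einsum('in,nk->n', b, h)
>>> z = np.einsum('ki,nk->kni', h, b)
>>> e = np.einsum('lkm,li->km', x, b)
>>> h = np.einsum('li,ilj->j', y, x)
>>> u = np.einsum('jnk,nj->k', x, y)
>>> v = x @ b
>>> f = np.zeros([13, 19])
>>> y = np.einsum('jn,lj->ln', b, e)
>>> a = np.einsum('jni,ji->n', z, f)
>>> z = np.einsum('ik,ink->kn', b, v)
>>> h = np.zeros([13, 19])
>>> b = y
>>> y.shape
(19, 13)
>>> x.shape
(3, 19, 3)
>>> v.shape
(3, 19, 13)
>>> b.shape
(19, 13)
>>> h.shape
(13, 19)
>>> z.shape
(13, 19)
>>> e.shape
(19, 3)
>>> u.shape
(3,)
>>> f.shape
(13, 19)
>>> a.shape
(3,)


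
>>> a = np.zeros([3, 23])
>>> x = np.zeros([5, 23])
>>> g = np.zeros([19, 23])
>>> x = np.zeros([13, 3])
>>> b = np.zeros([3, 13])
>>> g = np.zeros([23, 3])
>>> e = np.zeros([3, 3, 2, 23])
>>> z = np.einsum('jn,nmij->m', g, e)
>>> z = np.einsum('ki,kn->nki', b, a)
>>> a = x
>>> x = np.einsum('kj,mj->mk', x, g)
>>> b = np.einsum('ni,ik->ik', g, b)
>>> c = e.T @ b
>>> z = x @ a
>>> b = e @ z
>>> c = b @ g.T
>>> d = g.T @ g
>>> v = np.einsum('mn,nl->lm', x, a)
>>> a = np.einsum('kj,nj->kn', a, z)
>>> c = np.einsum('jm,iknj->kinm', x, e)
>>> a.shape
(13, 23)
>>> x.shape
(23, 13)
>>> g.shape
(23, 3)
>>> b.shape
(3, 3, 2, 3)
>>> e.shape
(3, 3, 2, 23)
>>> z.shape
(23, 3)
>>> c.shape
(3, 3, 2, 13)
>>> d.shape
(3, 3)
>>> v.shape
(3, 23)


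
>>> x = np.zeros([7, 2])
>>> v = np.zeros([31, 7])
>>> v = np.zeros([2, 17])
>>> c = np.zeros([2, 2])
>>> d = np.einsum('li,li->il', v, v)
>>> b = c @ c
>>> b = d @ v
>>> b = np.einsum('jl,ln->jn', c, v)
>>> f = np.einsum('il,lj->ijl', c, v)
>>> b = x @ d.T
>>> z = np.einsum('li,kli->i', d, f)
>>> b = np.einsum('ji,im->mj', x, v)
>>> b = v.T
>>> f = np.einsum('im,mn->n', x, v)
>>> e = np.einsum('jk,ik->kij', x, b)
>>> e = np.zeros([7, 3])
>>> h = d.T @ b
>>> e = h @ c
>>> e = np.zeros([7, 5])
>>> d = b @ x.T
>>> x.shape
(7, 2)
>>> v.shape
(2, 17)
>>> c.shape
(2, 2)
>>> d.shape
(17, 7)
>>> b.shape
(17, 2)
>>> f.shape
(17,)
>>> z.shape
(2,)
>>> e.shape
(7, 5)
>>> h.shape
(2, 2)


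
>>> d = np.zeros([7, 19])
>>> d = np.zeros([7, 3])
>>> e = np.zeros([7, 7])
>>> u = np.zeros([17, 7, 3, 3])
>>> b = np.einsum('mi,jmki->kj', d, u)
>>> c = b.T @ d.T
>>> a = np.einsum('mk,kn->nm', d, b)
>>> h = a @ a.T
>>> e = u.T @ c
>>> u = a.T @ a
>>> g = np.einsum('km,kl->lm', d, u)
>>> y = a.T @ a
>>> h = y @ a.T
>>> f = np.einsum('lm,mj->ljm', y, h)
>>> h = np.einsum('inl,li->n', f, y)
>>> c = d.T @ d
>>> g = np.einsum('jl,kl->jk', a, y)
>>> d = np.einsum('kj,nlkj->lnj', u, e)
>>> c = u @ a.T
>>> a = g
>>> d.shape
(3, 3, 7)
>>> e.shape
(3, 3, 7, 7)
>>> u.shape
(7, 7)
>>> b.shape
(3, 17)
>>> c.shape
(7, 17)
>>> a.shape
(17, 7)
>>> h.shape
(17,)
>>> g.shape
(17, 7)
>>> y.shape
(7, 7)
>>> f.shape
(7, 17, 7)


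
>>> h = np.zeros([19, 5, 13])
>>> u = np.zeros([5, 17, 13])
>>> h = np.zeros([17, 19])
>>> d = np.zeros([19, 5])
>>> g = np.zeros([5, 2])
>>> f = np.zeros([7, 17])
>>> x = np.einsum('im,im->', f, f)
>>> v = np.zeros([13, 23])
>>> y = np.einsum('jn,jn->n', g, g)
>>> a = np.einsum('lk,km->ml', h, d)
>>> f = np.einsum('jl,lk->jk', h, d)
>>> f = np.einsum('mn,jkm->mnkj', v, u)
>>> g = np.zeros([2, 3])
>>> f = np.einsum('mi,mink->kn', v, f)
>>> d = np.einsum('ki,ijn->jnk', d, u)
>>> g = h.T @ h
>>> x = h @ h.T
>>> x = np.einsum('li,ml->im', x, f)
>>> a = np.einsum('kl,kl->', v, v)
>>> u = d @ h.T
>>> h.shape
(17, 19)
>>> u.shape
(17, 13, 17)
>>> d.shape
(17, 13, 19)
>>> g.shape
(19, 19)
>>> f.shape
(5, 17)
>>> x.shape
(17, 5)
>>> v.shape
(13, 23)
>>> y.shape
(2,)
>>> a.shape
()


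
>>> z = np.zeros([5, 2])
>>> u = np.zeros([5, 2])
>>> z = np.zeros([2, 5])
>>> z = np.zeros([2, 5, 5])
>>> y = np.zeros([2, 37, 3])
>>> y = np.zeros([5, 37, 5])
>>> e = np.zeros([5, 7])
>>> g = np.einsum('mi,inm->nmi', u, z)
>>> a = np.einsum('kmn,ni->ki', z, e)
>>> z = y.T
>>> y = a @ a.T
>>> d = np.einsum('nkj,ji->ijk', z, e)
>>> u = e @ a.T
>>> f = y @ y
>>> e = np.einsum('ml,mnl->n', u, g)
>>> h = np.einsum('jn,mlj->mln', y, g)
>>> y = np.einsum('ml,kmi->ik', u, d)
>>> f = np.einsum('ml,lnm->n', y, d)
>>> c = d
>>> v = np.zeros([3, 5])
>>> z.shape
(5, 37, 5)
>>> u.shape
(5, 2)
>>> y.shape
(37, 7)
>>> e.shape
(5,)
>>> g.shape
(5, 5, 2)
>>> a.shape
(2, 7)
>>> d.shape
(7, 5, 37)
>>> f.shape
(5,)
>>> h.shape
(5, 5, 2)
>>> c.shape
(7, 5, 37)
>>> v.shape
(3, 5)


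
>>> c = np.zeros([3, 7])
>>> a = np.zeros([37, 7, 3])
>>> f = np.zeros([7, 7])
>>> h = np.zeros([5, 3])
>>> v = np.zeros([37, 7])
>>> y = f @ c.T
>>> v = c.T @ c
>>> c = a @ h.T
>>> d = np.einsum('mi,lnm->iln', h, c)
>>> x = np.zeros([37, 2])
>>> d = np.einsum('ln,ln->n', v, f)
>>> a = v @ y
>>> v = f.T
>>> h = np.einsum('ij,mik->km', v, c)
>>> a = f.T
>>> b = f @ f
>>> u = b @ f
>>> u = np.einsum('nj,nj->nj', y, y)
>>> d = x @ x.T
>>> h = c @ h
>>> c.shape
(37, 7, 5)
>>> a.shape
(7, 7)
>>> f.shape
(7, 7)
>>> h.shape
(37, 7, 37)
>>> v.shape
(7, 7)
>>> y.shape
(7, 3)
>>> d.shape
(37, 37)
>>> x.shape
(37, 2)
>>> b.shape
(7, 7)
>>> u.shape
(7, 3)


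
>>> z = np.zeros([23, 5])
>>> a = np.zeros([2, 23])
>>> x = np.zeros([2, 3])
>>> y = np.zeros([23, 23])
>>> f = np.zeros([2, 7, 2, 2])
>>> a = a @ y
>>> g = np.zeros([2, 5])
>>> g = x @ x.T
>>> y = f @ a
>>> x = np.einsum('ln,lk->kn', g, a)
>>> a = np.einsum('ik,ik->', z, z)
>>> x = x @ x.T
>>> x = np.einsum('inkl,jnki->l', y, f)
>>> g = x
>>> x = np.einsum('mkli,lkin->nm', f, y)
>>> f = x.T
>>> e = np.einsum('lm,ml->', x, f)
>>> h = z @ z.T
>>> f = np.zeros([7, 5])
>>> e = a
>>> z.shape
(23, 5)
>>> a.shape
()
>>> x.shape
(23, 2)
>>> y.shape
(2, 7, 2, 23)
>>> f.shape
(7, 5)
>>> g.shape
(23,)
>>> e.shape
()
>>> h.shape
(23, 23)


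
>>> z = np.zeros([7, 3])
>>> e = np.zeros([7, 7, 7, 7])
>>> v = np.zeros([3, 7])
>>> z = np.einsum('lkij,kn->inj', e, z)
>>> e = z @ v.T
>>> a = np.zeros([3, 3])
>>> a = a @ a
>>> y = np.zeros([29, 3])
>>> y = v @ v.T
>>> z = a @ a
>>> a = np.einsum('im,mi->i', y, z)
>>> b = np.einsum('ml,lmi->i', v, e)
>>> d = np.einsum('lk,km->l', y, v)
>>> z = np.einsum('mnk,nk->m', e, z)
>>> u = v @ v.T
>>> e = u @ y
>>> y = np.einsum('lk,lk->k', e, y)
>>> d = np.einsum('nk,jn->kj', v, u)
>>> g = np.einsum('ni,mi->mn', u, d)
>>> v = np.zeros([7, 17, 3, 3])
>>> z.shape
(7,)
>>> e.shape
(3, 3)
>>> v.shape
(7, 17, 3, 3)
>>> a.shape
(3,)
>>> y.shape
(3,)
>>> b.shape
(3,)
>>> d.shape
(7, 3)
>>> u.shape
(3, 3)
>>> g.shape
(7, 3)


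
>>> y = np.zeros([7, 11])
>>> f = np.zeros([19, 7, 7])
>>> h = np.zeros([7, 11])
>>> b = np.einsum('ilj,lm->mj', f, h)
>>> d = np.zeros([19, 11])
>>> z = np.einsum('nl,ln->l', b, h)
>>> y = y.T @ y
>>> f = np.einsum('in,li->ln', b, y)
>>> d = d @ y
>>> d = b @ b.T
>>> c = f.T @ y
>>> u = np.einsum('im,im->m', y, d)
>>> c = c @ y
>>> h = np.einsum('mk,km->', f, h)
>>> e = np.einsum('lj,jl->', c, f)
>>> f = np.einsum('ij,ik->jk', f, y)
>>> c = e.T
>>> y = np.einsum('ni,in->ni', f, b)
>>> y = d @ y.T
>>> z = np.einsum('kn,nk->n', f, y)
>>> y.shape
(11, 7)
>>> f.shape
(7, 11)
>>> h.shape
()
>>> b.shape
(11, 7)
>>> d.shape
(11, 11)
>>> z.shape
(11,)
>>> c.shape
()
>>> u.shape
(11,)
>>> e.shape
()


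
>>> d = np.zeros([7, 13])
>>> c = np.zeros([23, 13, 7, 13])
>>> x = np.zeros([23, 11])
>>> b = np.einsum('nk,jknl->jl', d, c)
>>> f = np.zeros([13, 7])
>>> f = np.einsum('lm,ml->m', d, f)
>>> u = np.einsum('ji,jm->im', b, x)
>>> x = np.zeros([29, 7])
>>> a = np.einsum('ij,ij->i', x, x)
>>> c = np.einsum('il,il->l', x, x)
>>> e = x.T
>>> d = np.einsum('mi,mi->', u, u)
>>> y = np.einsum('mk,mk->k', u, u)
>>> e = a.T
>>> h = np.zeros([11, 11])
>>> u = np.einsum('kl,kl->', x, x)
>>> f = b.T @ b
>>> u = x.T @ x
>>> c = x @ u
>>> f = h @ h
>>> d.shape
()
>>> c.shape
(29, 7)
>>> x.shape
(29, 7)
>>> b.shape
(23, 13)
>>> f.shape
(11, 11)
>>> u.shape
(7, 7)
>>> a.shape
(29,)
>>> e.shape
(29,)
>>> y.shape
(11,)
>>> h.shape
(11, 11)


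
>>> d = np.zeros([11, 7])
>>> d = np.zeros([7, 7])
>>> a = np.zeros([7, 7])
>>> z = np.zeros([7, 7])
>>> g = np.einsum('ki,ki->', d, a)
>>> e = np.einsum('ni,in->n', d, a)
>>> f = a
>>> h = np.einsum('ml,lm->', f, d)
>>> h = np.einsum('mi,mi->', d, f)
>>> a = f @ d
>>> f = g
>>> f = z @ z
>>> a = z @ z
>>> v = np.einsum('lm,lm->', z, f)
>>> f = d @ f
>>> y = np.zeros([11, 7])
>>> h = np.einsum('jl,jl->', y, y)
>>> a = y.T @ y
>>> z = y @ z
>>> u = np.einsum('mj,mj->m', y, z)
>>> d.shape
(7, 7)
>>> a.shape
(7, 7)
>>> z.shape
(11, 7)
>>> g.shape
()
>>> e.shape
(7,)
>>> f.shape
(7, 7)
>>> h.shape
()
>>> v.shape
()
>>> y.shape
(11, 7)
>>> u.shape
(11,)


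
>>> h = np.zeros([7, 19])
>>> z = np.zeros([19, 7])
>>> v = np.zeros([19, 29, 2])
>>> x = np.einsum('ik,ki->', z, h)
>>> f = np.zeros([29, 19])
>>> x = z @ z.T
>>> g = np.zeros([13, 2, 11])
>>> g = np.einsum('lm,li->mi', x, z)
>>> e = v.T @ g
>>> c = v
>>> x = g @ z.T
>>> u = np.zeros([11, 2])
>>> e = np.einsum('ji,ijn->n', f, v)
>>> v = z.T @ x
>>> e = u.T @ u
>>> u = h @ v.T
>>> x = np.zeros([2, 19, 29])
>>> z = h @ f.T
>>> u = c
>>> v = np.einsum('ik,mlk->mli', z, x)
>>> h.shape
(7, 19)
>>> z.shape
(7, 29)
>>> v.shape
(2, 19, 7)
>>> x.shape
(2, 19, 29)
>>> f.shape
(29, 19)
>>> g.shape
(19, 7)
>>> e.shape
(2, 2)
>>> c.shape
(19, 29, 2)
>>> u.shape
(19, 29, 2)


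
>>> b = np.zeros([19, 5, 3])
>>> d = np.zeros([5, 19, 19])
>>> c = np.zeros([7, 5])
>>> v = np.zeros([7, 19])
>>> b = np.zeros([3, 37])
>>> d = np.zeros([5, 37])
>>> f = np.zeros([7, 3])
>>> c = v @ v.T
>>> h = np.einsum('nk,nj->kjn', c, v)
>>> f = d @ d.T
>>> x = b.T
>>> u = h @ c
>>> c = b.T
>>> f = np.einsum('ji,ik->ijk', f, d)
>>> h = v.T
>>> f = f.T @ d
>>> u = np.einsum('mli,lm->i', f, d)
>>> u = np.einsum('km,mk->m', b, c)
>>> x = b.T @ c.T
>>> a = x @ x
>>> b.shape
(3, 37)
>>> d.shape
(5, 37)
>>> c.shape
(37, 3)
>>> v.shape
(7, 19)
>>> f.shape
(37, 5, 37)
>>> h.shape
(19, 7)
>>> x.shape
(37, 37)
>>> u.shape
(37,)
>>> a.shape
(37, 37)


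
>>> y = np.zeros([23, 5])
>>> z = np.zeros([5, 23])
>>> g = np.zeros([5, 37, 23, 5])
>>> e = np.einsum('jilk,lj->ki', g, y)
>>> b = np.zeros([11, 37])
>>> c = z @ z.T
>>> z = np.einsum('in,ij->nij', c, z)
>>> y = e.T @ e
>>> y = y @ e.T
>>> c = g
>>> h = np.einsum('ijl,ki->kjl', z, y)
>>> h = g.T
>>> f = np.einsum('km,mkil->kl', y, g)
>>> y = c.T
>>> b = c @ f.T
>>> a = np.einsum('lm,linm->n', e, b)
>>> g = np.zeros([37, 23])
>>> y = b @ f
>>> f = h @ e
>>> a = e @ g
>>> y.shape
(5, 37, 23, 5)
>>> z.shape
(5, 5, 23)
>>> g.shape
(37, 23)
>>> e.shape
(5, 37)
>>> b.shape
(5, 37, 23, 37)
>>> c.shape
(5, 37, 23, 5)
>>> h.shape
(5, 23, 37, 5)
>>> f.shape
(5, 23, 37, 37)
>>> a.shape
(5, 23)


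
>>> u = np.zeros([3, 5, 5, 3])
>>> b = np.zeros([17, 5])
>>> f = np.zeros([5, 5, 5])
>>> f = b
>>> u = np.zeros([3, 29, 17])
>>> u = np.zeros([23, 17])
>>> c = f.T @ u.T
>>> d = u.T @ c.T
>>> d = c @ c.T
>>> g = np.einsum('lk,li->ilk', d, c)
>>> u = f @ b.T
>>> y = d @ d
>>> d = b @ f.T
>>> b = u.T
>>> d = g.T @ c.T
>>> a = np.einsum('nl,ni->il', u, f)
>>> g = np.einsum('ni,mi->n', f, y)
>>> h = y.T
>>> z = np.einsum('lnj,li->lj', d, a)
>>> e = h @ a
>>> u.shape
(17, 17)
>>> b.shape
(17, 17)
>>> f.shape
(17, 5)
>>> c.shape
(5, 23)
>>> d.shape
(5, 5, 5)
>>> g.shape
(17,)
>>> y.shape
(5, 5)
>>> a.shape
(5, 17)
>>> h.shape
(5, 5)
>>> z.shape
(5, 5)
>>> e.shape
(5, 17)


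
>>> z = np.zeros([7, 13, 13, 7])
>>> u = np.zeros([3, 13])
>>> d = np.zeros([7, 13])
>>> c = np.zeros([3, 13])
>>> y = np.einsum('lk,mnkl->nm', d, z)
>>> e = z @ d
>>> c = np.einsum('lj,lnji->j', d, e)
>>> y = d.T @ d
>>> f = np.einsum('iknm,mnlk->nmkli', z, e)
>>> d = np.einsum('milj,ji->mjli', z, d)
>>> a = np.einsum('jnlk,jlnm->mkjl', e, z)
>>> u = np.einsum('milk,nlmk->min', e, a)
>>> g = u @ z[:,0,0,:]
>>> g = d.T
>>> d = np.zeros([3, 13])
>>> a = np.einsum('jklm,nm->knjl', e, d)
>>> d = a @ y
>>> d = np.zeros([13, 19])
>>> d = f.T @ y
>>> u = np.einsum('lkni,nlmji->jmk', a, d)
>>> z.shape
(7, 13, 13, 7)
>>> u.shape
(7, 13, 3)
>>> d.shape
(7, 13, 13, 7, 13)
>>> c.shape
(13,)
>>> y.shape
(13, 13)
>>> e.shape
(7, 13, 13, 13)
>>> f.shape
(13, 7, 13, 13, 7)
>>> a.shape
(13, 3, 7, 13)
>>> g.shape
(13, 13, 7, 7)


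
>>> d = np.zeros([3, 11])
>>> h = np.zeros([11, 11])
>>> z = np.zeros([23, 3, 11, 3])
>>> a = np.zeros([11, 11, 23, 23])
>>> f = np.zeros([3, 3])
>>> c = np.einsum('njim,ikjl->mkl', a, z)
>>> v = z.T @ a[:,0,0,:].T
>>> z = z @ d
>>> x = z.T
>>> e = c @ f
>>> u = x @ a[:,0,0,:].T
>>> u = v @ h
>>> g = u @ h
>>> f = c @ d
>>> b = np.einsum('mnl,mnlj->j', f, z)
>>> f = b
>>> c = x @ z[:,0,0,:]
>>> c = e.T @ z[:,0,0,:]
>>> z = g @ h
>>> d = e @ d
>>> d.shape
(23, 3, 11)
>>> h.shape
(11, 11)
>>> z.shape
(3, 11, 3, 11)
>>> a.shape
(11, 11, 23, 23)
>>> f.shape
(11,)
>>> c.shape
(3, 3, 11)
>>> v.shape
(3, 11, 3, 11)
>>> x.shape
(11, 11, 3, 23)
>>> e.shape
(23, 3, 3)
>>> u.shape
(3, 11, 3, 11)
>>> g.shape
(3, 11, 3, 11)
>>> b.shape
(11,)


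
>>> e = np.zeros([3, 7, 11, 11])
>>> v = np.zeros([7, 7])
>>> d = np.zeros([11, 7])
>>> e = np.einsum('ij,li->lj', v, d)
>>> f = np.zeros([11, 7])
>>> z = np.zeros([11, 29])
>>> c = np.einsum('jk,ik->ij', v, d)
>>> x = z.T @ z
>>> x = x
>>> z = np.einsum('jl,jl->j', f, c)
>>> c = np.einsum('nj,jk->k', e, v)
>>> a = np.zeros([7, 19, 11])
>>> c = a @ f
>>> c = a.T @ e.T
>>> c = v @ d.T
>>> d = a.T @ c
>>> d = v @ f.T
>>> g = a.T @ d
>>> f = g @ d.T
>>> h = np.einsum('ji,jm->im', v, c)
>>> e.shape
(11, 7)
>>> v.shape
(7, 7)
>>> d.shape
(7, 11)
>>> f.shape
(11, 19, 7)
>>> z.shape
(11,)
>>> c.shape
(7, 11)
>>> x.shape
(29, 29)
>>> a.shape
(7, 19, 11)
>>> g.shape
(11, 19, 11)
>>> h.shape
(7, 11)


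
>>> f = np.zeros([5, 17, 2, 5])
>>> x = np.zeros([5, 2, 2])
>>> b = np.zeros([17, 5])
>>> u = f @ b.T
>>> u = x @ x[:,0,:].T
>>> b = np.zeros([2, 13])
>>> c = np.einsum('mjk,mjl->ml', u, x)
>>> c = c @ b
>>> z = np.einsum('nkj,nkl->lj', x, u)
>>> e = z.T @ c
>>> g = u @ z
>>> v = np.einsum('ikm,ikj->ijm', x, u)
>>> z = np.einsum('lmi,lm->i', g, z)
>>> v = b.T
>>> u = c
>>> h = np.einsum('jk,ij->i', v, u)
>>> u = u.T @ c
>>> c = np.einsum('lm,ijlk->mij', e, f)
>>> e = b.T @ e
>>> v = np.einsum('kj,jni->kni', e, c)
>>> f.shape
(5, 17, 2, 5)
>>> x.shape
(5, 2, 2)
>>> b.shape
(2, 13)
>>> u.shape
(13, 13)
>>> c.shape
(13, 5, 17)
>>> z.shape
(2,)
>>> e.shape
(13, 13)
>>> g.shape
(5, 2, 2)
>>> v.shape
(13, 5, 17)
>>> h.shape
(5,)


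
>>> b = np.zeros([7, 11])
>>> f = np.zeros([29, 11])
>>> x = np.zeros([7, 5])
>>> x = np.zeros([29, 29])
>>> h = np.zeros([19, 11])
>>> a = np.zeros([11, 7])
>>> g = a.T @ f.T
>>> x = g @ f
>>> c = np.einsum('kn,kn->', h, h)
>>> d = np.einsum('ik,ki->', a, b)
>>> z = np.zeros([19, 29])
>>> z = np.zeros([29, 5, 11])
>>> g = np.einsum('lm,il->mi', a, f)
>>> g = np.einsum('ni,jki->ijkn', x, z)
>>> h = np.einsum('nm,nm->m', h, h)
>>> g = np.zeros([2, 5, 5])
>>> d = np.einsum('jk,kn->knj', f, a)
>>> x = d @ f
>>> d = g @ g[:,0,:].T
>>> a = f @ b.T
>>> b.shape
(7, 11)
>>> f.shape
(29, 11)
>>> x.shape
(11, 7, 11)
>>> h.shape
(11,)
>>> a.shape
(29, 7)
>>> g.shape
(2, 5, 5)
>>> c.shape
()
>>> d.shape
(2, 5, 2)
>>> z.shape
(29, 5, 11)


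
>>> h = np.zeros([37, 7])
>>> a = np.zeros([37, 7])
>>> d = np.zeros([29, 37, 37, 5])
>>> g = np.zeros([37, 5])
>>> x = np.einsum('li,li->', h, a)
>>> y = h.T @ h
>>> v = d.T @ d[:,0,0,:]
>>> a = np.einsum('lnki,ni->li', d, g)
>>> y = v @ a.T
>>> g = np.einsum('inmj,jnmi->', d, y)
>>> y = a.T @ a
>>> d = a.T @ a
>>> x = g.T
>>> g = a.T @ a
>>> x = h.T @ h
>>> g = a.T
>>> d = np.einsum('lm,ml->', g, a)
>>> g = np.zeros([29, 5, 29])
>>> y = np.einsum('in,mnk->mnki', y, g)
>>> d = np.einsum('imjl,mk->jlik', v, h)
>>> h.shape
(37, 7)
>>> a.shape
(29, 5)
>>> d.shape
(37, 5, 5, 7)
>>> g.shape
(29, 5, 29)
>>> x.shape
(7, 7)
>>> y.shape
(29, 5, 29, 5)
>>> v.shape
(5, 37, 37, 5)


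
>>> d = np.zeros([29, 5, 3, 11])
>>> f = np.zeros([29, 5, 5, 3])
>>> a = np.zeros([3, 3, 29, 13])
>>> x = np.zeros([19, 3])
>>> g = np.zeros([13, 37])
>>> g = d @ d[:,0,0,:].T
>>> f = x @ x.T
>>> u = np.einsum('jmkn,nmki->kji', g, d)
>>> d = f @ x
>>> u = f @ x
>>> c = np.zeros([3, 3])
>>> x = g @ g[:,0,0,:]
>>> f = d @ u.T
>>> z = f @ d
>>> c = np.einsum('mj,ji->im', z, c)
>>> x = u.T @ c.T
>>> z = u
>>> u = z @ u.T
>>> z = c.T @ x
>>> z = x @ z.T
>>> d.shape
(19, 3)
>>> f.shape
(19, 19)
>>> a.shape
(3, 3, 29, 13)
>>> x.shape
(3, 3)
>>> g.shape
(29, 5, 3, 29)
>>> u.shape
(19, 19)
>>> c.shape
(3, 19)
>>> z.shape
(3, 19)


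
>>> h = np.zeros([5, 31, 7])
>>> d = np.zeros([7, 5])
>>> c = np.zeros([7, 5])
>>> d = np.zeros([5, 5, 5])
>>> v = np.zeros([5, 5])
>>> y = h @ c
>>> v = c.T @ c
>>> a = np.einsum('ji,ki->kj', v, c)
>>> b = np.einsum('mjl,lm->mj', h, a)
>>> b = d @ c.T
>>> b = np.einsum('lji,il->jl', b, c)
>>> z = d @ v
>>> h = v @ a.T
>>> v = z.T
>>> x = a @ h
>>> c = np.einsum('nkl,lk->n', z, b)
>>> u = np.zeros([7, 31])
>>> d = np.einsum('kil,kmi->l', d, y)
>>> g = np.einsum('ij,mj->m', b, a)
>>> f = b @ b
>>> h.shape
(5, 7)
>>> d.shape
(5,)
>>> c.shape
(5,)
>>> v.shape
(5, 5, 5)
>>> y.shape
(5, 31, 5)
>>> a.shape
(7, 5)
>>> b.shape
(5, 5)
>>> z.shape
(5, 5, 5)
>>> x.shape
(7, 7)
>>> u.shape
(7, 31)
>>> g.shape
(7,)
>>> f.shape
(5, 5)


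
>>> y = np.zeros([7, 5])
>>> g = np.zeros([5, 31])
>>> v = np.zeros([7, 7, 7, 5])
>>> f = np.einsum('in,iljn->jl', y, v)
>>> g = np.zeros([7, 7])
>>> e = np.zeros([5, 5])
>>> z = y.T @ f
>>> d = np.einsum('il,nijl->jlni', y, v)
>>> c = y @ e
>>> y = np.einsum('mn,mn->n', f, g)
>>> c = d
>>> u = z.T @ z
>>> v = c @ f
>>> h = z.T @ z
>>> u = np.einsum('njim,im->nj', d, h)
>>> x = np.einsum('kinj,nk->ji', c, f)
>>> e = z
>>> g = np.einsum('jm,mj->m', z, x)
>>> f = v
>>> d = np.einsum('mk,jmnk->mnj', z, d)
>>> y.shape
(7,)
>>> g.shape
(7,)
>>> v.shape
(7, 5, 7, 7)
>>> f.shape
(7, 5, 7, 7)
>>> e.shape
(5, 7)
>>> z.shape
(5, 7)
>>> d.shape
(5, 7, 7)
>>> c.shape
(7, 5, 7, 7)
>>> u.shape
(7, 5)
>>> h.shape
(7, 7)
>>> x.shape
(7, 5)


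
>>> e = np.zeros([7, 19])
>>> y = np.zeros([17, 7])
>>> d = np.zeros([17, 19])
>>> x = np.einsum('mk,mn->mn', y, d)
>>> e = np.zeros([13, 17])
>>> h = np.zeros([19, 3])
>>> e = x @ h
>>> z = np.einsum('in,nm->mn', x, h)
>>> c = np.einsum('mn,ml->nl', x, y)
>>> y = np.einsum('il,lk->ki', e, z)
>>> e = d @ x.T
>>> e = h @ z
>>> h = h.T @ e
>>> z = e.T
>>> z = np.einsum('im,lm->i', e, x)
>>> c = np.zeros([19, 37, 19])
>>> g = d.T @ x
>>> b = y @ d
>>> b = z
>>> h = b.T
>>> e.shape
(19, 19)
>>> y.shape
(19, 17)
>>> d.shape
(17, 19)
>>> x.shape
(17, 19)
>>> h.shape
(19,)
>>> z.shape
(19,)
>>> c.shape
(19, 37, 19)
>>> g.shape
(19, 19)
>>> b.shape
(19,)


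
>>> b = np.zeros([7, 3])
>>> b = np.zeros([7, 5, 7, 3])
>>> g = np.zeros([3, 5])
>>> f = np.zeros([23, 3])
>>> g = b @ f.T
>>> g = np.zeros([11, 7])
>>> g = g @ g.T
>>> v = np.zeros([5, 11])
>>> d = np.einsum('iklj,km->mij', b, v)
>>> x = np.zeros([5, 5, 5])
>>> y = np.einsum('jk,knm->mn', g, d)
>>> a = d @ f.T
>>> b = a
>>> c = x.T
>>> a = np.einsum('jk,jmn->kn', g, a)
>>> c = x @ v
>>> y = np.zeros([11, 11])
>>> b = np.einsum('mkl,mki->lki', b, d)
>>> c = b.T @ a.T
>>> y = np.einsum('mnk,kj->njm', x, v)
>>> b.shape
(23, 7, 3)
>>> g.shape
(11, 11)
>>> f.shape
(23, 3)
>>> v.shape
(5, 11)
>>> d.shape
(11, 7, 3)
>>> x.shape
(5, 5, 5)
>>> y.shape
(5, 11, 5)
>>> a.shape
(11, 23)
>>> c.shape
(3, 7, 11)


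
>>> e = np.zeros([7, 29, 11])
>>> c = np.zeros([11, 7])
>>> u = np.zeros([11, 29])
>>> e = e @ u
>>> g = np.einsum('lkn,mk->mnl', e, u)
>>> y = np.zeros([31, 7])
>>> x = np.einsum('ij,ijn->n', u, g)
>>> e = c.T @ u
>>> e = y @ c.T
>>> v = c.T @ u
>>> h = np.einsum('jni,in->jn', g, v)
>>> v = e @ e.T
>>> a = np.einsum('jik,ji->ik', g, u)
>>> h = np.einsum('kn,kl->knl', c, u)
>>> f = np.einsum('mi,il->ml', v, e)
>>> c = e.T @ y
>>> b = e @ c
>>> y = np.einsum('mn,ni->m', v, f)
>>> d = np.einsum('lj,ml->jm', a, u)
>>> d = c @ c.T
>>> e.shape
(31, 11)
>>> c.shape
(11, 7)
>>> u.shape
(11, 29)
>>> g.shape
(11, 29, 7)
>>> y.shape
(31,)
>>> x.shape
(7,)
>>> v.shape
(31, 31)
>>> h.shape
(11, 7, 29)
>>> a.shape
(29, 7)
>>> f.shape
(31, 11)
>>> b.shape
(31, 7)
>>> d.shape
(11, 11)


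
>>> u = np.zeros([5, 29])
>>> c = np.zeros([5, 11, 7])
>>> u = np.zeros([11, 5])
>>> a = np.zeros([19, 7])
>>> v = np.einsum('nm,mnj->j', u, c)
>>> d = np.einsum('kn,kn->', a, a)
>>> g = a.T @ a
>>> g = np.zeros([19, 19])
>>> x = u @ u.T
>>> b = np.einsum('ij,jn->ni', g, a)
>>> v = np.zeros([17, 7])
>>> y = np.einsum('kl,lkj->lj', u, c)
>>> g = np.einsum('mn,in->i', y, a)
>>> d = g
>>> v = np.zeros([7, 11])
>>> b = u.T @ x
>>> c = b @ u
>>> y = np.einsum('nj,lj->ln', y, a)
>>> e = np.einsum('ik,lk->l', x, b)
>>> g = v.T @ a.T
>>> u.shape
(11, 5)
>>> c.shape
(5, 5)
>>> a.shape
(19, 7)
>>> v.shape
(7, 11)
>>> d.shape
(19,)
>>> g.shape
(11, 19)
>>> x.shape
(11, 11)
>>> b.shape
(5, 11)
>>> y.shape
(19, 5)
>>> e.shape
(5,)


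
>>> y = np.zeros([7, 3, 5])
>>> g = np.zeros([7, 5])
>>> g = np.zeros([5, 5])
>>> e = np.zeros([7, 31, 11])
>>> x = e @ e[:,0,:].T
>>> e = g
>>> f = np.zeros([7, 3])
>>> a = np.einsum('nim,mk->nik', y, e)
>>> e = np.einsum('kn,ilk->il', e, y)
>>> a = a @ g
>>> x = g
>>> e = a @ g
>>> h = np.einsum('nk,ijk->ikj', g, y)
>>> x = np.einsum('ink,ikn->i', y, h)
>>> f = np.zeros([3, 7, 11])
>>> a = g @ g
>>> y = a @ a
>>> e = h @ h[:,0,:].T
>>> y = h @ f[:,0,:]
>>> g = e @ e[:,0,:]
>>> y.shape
(7, 5, 11)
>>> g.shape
(7, 5, 7)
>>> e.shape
(7, 5, 7)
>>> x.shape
(7,)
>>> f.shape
(3, 7, 11)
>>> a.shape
(5, 5)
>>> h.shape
(7, 5, 3)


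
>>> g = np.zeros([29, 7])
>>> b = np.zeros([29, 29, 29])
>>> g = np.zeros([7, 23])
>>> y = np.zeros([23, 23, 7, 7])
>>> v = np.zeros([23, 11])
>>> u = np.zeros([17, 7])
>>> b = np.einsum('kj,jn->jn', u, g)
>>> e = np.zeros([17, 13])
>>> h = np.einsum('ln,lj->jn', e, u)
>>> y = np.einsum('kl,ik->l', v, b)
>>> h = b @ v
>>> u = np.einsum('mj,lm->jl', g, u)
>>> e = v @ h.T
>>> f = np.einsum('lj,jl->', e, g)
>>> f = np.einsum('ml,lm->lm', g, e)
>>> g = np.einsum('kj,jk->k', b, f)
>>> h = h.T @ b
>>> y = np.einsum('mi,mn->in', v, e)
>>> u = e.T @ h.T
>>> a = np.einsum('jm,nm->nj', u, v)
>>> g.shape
(7,)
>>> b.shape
(7, 23)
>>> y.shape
(11, 7)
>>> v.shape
(23, 11)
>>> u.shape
(7, 11)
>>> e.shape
(23, 7)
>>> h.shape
(11, 23)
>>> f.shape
(23, 7)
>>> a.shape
(23, 7)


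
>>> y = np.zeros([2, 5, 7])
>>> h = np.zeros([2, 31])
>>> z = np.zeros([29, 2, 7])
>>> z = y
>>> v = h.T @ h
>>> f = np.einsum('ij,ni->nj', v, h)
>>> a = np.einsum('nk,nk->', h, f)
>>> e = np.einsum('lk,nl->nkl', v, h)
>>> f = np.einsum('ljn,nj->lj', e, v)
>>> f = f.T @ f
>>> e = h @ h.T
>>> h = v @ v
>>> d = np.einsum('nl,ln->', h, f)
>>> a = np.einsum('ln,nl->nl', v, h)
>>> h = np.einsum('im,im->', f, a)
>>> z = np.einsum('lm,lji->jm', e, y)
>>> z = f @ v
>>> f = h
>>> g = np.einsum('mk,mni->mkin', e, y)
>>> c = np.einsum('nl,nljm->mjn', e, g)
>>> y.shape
(2, 5, 7)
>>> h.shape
()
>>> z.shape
(31, 31)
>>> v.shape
(31, 31)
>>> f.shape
()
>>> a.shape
(31, 31)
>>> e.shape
(2, 2)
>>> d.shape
()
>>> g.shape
(2, 2, 7, 5)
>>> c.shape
(5, 7, 2)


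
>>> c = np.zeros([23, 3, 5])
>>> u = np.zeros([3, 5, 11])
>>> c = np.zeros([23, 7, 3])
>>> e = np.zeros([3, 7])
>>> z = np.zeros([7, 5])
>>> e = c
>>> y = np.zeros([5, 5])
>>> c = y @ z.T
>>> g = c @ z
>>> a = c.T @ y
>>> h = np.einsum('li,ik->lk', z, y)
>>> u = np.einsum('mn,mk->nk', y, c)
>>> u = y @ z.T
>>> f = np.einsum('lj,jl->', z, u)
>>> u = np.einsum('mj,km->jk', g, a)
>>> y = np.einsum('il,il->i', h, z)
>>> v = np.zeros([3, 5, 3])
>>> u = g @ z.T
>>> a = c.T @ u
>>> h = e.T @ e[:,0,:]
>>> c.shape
(5, 7)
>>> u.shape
(5, 7)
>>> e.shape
(23, 7, 3)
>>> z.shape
(7, 5)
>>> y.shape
(7,)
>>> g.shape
(5, 5)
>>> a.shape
(7, 7)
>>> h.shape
(3, 7, 3)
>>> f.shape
()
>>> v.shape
(3, 5, 3)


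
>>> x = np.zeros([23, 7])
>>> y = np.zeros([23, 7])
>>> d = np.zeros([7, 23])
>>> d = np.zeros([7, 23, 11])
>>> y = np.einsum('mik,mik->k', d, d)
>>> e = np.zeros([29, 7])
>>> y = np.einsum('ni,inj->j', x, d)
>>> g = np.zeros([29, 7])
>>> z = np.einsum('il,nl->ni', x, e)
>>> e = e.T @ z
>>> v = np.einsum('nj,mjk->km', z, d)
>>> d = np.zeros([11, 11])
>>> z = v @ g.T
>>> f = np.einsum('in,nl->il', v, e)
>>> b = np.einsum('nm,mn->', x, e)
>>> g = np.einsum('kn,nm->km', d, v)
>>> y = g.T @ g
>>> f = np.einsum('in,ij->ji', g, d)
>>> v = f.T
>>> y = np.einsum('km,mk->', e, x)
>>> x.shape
(23, 7)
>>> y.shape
()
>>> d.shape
(11, 11)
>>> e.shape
(7, 23)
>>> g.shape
(11, 7)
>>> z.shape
(11, 29)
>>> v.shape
(11, 11)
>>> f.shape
(11, 11)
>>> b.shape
()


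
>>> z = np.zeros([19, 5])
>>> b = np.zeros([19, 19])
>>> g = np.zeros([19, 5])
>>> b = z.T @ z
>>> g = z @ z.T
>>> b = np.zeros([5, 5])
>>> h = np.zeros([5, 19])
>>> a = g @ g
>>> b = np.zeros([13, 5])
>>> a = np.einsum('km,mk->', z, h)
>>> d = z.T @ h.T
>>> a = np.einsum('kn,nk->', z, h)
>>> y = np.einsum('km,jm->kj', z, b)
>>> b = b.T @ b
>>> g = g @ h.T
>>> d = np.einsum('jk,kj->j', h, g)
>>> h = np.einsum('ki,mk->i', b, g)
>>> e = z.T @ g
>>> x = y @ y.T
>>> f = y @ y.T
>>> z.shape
(19, 5)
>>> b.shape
(5, 5)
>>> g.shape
(19, 5)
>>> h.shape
(5,)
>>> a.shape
()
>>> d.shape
(5,)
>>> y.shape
(19, 13)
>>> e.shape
(5, 5)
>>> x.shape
(19, 19)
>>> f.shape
(19, 19)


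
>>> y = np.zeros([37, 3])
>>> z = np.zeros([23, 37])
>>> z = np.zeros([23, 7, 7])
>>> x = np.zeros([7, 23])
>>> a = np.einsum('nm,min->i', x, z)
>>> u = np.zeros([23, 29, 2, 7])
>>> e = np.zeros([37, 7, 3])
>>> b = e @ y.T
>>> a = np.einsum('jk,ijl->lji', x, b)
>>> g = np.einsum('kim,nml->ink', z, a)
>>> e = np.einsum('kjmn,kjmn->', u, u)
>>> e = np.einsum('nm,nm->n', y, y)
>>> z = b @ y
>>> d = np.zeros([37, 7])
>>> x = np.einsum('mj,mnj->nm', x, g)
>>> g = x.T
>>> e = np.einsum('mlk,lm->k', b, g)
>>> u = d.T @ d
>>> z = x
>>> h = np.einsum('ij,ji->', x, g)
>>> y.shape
(37, 3)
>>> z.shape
(37, 7)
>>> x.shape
(37, 7)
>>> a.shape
(37, 7, 37)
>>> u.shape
(7, 7)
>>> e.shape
(37,)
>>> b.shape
(37, 7, 37)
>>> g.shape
(7, 37)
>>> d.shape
(37, 7)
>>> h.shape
()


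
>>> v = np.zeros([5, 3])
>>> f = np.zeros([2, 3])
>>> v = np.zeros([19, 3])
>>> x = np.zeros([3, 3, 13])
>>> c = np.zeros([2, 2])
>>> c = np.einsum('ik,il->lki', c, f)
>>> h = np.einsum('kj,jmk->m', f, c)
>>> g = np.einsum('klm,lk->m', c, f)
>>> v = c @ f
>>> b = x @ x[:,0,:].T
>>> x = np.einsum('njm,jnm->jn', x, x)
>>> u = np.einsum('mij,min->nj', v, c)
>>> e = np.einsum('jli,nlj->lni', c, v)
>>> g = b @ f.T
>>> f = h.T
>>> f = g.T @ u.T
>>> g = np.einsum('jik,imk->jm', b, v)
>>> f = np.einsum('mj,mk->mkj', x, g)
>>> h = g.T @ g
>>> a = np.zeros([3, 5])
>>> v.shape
(3, 2, 3)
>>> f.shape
(3, 2, 3)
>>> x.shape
(3, 3)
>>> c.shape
(3, 2, 2)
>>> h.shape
(2, 2)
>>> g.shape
(3, 2)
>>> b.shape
(3, 3, 3)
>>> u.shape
(2, 3)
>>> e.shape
(2, 3, 2)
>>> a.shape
(3, 5)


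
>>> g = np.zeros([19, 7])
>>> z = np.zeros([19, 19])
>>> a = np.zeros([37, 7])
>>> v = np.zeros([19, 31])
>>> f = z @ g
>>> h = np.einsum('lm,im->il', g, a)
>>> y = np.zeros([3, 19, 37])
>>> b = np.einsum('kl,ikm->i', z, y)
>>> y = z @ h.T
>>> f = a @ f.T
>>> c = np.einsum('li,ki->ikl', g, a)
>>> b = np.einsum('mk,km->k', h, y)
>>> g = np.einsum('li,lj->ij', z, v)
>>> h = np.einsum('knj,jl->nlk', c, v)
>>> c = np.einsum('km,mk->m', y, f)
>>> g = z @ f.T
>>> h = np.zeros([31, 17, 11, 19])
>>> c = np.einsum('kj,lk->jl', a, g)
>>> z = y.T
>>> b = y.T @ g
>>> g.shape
(19, 37)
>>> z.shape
(37, 19)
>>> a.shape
(37, 7)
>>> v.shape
(19, 31)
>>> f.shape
(37, 19)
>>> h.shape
(31, 17, 11, 19)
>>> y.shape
(19, 37)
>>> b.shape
(37, 37)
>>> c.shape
(7, 19)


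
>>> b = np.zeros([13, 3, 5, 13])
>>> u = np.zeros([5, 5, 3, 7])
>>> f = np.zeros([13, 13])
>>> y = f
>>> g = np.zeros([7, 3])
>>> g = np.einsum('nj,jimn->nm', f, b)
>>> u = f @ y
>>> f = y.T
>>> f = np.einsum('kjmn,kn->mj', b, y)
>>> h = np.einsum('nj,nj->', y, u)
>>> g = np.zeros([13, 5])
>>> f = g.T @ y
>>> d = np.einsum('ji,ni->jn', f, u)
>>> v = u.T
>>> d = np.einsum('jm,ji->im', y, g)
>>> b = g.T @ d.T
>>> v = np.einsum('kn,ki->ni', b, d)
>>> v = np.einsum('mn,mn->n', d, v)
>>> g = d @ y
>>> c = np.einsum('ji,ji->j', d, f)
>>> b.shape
(5, 5)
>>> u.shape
(13, 13)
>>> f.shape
(5, 13)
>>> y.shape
(13, 13)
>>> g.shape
(5, 13)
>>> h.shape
()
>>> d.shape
(5, 13)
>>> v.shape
(13,)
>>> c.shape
(5,)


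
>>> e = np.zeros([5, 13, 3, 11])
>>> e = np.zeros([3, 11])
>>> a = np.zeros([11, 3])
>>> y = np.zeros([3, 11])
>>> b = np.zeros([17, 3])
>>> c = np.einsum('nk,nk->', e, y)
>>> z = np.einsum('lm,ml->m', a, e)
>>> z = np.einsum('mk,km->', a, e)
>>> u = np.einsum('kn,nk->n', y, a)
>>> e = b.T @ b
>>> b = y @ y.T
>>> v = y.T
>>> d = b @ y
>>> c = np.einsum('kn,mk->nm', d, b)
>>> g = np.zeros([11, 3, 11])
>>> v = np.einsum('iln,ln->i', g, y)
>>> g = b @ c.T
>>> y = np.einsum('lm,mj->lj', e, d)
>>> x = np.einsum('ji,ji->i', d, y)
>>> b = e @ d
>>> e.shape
(3, 3)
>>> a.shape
(11, 3)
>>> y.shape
(3, 11)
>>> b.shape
(3, 11)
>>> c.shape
(11, 3)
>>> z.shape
()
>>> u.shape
(11,)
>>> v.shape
(11,)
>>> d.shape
(3, 11)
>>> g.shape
(3, 11)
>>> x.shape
(11,)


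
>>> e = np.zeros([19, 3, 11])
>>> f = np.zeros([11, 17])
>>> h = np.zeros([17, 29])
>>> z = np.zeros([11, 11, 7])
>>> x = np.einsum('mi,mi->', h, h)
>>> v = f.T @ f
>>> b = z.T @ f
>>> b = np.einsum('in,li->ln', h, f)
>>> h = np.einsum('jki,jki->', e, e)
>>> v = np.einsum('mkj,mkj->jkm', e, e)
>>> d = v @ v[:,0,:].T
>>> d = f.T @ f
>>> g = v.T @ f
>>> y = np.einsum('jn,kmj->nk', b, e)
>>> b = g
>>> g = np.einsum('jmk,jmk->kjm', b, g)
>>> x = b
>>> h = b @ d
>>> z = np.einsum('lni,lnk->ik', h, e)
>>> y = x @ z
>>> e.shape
(19, 3, 11)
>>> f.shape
(11, 17)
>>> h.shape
(19, 3, 17)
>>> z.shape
(17, 11)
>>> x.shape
(19, 3, 17)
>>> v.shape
(11, 3, 19)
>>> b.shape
(19, 3, 17)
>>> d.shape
(17, 17)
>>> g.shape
(17, 19, 3)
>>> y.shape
(19, 3, 11)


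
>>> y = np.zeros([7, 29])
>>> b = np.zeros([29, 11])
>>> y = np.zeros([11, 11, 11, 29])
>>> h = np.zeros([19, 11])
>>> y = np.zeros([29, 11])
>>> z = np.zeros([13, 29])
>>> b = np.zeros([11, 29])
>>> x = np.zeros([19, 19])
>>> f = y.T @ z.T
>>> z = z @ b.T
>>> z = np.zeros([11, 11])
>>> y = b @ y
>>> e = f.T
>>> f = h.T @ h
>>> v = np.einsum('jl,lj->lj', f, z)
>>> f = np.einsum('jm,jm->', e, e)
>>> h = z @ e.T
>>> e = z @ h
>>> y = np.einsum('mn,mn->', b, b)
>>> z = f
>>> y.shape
()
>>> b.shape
(11, 29)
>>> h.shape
(11, 13)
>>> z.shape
()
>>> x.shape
(19, 19)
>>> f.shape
()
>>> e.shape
(11, 13)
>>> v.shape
(11, 11)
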